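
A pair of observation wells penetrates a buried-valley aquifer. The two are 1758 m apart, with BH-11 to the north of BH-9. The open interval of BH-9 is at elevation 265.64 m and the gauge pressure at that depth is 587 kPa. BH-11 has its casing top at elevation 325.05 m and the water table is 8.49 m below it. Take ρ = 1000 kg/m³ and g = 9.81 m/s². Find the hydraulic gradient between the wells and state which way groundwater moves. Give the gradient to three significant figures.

Pressure head at BH-9: ψ = P/(ρg) = 587×1000 / (1000 × 9.81) = 59.84 m.
Total head at BH-9: h = z + ψ = 265.64 + 59.84 = 325.48 m.
Total head at BH-11: h = 325.05 − 8.49 = 316.56 m.
Head difference: h(BH-9) − h(BH-11) = 325.48 − 316.56 = 8.92 m.
Hydraulic gradient: i = |Δh| / L = 8.92 / 1758 = 0.00507.
Flow is from higher to lower head: from BH-9 toward BH-11, i.e. toward the north.

i ≈ 0.00507; groundwater flows toward the north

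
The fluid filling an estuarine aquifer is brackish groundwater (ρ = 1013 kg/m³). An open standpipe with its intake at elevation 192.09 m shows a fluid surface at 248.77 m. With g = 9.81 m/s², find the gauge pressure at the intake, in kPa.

P ≈ 563 kPa

Pressure head ψ = h − z = 248.77 − 192.09 = 56.68 m.
P = ρgψ = 1013 × 9.81 × 56.68 = 563259 Pa ≈ 563 kPa.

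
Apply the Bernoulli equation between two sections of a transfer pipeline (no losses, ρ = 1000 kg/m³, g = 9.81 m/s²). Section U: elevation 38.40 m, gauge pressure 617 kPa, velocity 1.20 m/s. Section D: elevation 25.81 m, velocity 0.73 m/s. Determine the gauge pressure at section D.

Pressure head at U: ψ₁ = P₁/(ρg) = 617×1000 / (1000 × 9.81) = 62.90 m.
Velocity heads: v₁²/2g = 1.20²/19.62 = 0.073 m; v₂²/2g = 0.73²/19.62 = 0.027 m.
Total head H = z₁ + ψ₁ + v₁²/2g = 38.40 + 62.90 + 0.073 = 101.37 m.
ψ₂ = H − z₂ − v₂²/2g = 101.37 − 25.81 − 0.027 = 75.53 m.
P₂ = ρgψ₂ = 1000 × 9.81 × 75.53 ≈ 741 kPa.

P₂ ≈ 741 kPa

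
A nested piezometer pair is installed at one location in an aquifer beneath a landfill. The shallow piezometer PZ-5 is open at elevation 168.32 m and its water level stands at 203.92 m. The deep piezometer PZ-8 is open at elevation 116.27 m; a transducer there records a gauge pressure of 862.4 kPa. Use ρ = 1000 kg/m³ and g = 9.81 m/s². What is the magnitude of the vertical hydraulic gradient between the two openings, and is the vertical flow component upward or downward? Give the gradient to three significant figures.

|i_v| ≈ 0.00500; vertical flow is upward

Total head at PZ-5: h = 203.92 m (water level in the standpipe).
Pressure head at PZ-8: ψ = P/(ρg) = 862.4×1000 / (1000 × 9.81) = 87.91 m.
Total head at PZ-8: h = z + ψ = 116.27 + 87.91 = 204.18 m.
Δh = h(PZ-5) − h(PZ-8) = 203.92 − 204.18 = -0.26 m.
Vertical separation Δz = 168.32 − 116.27 = 52.05 m.
|i_v| = |Δh| / Δz = 0.26 / 52.05 = 0.00500.
Head is higher in the deep piezometer, so vertical flow is upward (discharge condition).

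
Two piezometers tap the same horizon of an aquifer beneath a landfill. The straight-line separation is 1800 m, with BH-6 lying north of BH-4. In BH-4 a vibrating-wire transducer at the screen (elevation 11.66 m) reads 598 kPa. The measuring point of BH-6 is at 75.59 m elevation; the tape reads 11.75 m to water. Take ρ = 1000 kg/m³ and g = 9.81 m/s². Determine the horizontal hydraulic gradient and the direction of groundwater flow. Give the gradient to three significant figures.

i ≈ 0.00488; groundwater flows toward the north

Pressure head at BH-4: ψ = P/(ρg) = 598×1000 / (1000 × 9.81) = 60.96 m.
Total head at BH-4: h = z + ψ = 11.66 + 60.96 = 72.62 m.
Total head at BH-6: h = 75.59 − 11.75 = 63.84 m.
Head difference: h(BH-4) − h(BH-6) = 72.62 − 63.84 = 8.78 m.
Hydraulic gradient: i = |Δh| / L = 8.78 / 1800 = 0.00488.
Flow is from higher to lower head: from BH-4 toward BH-6, i.e. toward the north.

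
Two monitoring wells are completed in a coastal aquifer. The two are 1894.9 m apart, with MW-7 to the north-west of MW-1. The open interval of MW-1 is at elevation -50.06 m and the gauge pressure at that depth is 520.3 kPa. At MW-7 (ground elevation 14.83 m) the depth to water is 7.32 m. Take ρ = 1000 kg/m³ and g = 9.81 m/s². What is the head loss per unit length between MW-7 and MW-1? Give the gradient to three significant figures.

i ≈ 0.00239 m/m

Pressure head at MW-1: ψ = P/(ρg) = 520.3×1000 / (1000 × 9.81) = 53.04 m.
Total head at MW-1: h = z + ψ = -50.06 + 53.04 = 2.98 m.
Total head at MW-7: h = 14.83 − 7.32 = 7.51 m.
Head difference: h(MW-1) − h(MW-7) = 2.98 − 7.51 = -4.53 m.
Hydraulic gradient: i = |Δh| / L = 4.53 / 1894.9 = 0.00239.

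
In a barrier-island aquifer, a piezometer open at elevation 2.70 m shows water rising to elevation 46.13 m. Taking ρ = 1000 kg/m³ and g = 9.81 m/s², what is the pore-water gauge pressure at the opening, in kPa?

P ≈ 426 kPa

Pressure head ψ = h − z = 46.13 − 2.70 = 43.43 m.
P = ρgψ = 1000 × 9.81 × 43.43 = 426048 Pa ≈ 426 kPa.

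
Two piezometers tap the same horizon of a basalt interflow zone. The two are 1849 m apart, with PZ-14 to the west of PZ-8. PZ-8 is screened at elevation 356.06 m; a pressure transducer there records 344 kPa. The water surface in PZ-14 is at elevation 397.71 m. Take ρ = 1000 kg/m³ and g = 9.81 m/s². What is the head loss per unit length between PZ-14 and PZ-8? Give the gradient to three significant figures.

i ≈ 0.00356 m/m

Pressure head at PZ-8: ψ = P/(ρg) = 344×1000 / (1000 × 9.81) = 35.07 m.
Total head at PZ-8: h = z + ψ = 356.06 + 35.07 = 391.13 m.
Total head at PZ-14: h = 397.71 m (water level in the piezometer is the total head).
Head difference: h(PZ-8) − h(PZ-14) = 391.13 − 397.71 = -6.58 m.
Hydraulic gradient: i = |Δh| / L = 6.58 / 1849 = 0.00356.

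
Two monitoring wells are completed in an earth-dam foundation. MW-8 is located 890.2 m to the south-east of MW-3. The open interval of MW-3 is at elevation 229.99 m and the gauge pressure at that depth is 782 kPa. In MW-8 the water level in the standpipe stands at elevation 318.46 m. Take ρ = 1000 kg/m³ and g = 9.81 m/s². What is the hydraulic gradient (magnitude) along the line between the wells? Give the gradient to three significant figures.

Pressure head at MW-3: ψ = P/(ρg) = 782×1000 / (1000 × 9.81) = 79.71 m.
Total head at MW-3: h = z + ψ = 229.99 + 79.71 = 309.70 m.
Total head at MW-8: h = 318.46 m (water level in the piezometer is the total head).
Head difference: h(MW-3) − h(MW-8) = 309.70 − 318.46 = -8.76 m.
Hydraulic gradient: i = |Δh| / L = 8.76 / 890.2 = 0.00984.

i ≈ 0.00984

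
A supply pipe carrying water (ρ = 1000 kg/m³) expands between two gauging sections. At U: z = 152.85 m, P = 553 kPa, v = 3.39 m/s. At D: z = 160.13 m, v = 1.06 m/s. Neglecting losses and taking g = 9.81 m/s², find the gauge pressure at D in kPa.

Pressure head at U: ψ₁ = P₁/(ρg) = 553×1000 / (1000 × 9.81) = 56.37 m.
Velocity heads: v₁²/2g = 3.39²/19.62 = 0.586 m; v₂²/2g = 1.06²/19.62 = 0.057 m.
Total head H = z₁ + ψ₁ + v₁²/2g = 152.85 + 56.37 + 0.586 = 209.81 m.
ψ₂ = H − z₂ − v₂²/2g = 209.81 − 160.13 − 0.057 = 49.62 m.
P₂ = ρgψ₂ = 1000 × 9.81 × 49.62 ≈ 487 kPa.

P₂ ≈ 487 kPa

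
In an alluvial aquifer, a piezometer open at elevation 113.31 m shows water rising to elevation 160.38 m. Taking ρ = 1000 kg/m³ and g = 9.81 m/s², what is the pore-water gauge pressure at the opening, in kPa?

P ≈ 462 kPa

Pressure head ψ = h − z = 160.38 − 113.31 = 47.07 m.
P = ρgψ = 1000 × 9.81 × 47.07 = 461757 Pa ≈ 462 kPa.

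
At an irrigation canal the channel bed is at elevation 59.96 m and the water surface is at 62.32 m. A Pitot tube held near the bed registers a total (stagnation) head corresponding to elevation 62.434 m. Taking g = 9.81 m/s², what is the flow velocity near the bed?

v ≈ 1.50 m/s

Near the bed, under hydrostatic conditions, the piezometric head (z + ψ) equals the free-surface elevation, 62.32 m.
Velocity head = total − piezometric = 62.434 − 62.32 = 0.114 m.
v = √(2g·h_v) = √(2 × 9.81 × 0.114) = 1.50 m/s.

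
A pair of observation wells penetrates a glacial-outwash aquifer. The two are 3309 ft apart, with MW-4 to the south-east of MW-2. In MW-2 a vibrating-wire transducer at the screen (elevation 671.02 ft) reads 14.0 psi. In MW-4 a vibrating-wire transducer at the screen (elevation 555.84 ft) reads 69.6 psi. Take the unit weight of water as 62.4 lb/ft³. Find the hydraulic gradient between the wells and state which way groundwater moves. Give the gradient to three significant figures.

i ≈ 0.00397; groundwater flows toward the north-west

Pressure head at MW-2: ψ = 144·P/γ = 144 × 14.0 / 62.4 = 32.31 ft.
Total head at MW-2: h = z + ψ = 671.02 + 32.31 = 703.33 ft.
Pressure head at MW-4: ψ = 144·P/γ = 144 × 69.6 / 62.4 = 160.62 ft.
Total head at MW-4: h = z + ψ = 555.84 + 160.62 = 716.46 ft.
Head difference: h(MW-2) − h(MW-4) = 703.33 − 716.46 = -13.13 ft.
Hydraulic gradient: i = |Δh| / L = 13.13 / 3309 = 0.00397.
Flow is from higher to lower head: from MW-4 toward MW-2, i.e. toward the north-west.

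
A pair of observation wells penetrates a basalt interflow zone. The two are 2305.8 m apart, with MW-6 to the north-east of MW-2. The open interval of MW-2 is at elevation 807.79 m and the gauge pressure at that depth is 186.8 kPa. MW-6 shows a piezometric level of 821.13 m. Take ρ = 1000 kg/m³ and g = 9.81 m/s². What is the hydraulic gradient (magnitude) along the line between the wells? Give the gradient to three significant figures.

Pressure head at MW-2: ψ = P/(ρg) = 186.8×1000 / (1000 × 9.81) = 19.04 m.
Total head at MW-2: h = z + ψ = 807.79 + 19.04 = 826.83 m.
Total head at MW-6: h = 821.13 m (water level in the piezometer is the total head).
Head difference: h(MW-2) − h(MW-6) = 826.83 − 821.13 = 5.70 m.
Hydraulic gradient: i = |Δh| / L = 5.70 / 2305.8 = 0.00247.

i ≈ 0.00247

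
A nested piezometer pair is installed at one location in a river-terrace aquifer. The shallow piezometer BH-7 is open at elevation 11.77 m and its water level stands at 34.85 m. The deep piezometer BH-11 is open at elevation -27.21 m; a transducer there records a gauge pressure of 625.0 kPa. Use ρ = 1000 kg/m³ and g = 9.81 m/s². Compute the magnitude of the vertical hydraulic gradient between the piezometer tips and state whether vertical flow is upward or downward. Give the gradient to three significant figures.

|i_v| ≈ 0.0423; vertical flow is upward

Total head at BH-7: h = 34.85 m (water level in the standpipe).
Pressure head at BH-11: ψ = P/(ρg) = 625.0×1000 / (1000 × 9.81) = 63.71 m.
Total head at BH-11: h = z + ψ = -27.21 + 63.71 = 36.50 m.
Δh = h(BH-7) − h(BH-11) = 34.85 − 36.50 = -1.65 m.
Vertical separation Δz = 11.77 − (-27.21) = 38.98 m.
|i_v| = |Δh| / Δz = 1.65 / 38.98 = 0.0423.
Head is higher in the deep piezometer, so vertical flow is upward (discharge condition).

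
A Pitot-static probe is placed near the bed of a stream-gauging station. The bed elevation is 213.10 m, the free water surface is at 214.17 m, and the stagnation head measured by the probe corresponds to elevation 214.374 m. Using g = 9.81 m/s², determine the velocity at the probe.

Near the bed, under hydrostatic conditions, the piezometric head (z + ψ) equals the free-surface elevation, 214.17 m.
Velocity head = total − piezometric = 214.374 − 214.17 = 0.204 m.
v = √(2g·h_v) = √(2 × 9.81 × 0.204) = 2.00 m/s.

v ≈ 2.00 m/s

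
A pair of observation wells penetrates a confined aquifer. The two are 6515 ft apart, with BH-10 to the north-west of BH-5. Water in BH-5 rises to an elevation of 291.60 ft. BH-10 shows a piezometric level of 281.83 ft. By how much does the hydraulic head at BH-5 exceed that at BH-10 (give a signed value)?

Δh ≈ 9.77 ft

Total head at BH-5: h = 291.60 ft (water level in the piezometer is the total head).
Total head at BH-10: h = 281.83 ft (water level in the piezometer is the total head).
Head difference: h(BH-5) − h(BH-10) = 291.60 − 281.83 = 9.77 ft.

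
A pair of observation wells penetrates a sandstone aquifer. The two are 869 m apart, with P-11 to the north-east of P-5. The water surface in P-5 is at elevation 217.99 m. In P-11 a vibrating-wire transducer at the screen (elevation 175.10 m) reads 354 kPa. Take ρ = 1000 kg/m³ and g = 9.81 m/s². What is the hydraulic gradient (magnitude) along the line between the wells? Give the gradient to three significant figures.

Total head at P-5: h = 217.99 m (water level in the piezometer is the total head).
Pressure head at P-11: ψ = P/(ρg) = 354×1000 / (1000 × 9.81) = 36.09 m.
Total head at P-11: h = z + ψ = 175.10 + 36.09 = 211.19 m.
Head difference: h(P-5) − h(P-11) = 217.99 − 211.19 = 6.80 m.
Hydraulic gradient: i = |Δh| / L = 6.80 / 869 = 0.00783.

i ≈ 0.00783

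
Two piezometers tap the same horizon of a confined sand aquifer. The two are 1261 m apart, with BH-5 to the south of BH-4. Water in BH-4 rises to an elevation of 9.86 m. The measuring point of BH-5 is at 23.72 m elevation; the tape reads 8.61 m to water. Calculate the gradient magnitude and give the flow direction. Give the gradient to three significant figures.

i ≈ 0.00416; groundwater flows toward the north

Total head at BH-4: h = 9.86 m (water level in the piezometer is the total head).
Total head at BH-5: h = 23.72 − 8.61 = 15.11 m.
Head difference: h(BH-4) − h(BH-5) = 9.86 − 15.11 = -5.25 m.
Hydraulic gradient: i = |Δh| / L = 5.25 / 1261 = 0.00416.
Flow is from higher to lower head: from BH-5 toward BH-4, i.e. toward the north.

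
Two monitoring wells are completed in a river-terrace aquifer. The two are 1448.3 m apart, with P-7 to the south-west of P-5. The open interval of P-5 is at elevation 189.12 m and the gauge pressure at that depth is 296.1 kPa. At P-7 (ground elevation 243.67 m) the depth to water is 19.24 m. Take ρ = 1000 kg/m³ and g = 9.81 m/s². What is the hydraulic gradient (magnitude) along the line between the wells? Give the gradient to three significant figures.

i ≈ 0.00354

Pressure head at P-5: ψ = P/(ρg) = 296.1×1000 / (1000 × 9.81) = 30.18 m.
Total head at P-5: h = z + ψ = 189.12 + 30.18 = 219.30 m.
Total head at P-7: h = 243.67 − 19.24 = 224.43 m.
Head difference: h(P-5) − h(P-7) = 219.30 − 224.43 = -5.13 m.
Hydraulic gradient: i = |Δh| / L = 5.13 / 1448.3 = 0.00354.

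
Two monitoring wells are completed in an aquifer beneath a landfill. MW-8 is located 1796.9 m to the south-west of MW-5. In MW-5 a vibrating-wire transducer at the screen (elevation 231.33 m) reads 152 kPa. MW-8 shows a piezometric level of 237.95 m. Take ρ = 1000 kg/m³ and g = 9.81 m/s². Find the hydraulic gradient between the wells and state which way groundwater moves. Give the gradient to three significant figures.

i ≈ 0.00494; groundwater flows toward the south-west

Pressure head at MW-5: ψ = P/(ρg) = 152×1000 / (1000 × 9.81) = 15.49 m.
Total head at MW-5: h = z + ψ = 231.33 + 15.49 = 246.82 m.
Total head at MW-8: h = 237.95 m (water level in the piezometer is the total head).
Head difference: h(MW-5) − h(MW-8) = 246.82 − 237.95 = 8.87 m.
Hydraulic gradient: i = |Δh| / L = 8.87 / 1796.9 = 0.00494.
Flow is from higher to lower head: from MW-5 toward MW-8, i.e. toward the south-west.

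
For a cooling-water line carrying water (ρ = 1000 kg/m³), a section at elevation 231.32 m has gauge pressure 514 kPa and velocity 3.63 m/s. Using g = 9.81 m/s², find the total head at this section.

Pressure head ψ = P/(ρg) = 514×1000 / (1000 × 9.81) = 52.40 m.
Velocity head = v²/(2g) = 3.63² / (2 × 9.81) = 0.672 m.
h = z + ψ + v²/(2g) = 231.32 + 52.40 + 0.672 = 284.39 m.

h ≈ 284.39 m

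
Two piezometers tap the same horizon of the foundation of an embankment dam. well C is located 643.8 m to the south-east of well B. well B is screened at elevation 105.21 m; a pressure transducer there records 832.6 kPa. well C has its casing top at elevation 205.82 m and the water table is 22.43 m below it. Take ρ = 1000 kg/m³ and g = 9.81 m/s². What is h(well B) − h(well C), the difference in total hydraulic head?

Pressure head at well B: ψ = P/(ρg) = 832.6×1000 / (1000 × 9.81) = 84.87 m.
Total head at well B: h = z + ψ = 105.21 + 84.87 = 190.08 m.
Total head at well C: h = 205.82 − 22.43 = 183.39 m.
Head difference: h(well B) − h(well C) = 190.08 − 183.39 = 6.69 m.

Δh ≈ 6.69 m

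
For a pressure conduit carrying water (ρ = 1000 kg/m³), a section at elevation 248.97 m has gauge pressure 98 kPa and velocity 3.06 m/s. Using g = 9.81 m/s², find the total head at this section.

Pressure head ψ = P/(ρg) = 98×1000 / (1000 × 9.81) = 9.99 m.
Velocity head = v²/(2g) = 3.06² / (2 × 9.81) = 0.477 m.
h = z + ψ + v²/(2g) = 248.97 + 9.99 + 0.477 = 259.44 m.

h ≈ 259.44 m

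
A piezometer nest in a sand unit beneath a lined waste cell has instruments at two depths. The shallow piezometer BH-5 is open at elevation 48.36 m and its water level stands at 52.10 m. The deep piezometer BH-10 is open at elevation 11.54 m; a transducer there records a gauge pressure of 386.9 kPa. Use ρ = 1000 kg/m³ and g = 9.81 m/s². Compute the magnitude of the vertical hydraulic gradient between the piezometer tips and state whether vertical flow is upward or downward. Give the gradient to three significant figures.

Total head at BH-5: h = 52.10 m (water level in the standpipe).
Pressure head at BH-10: ψ = P/(ρg) = 386.9×1000 / (1000 × 9.81) = 39.44 m.
Total head at BH-10: h = z + ψ = 11.54 + 39.44 = 50.98 m.
Δh = h(BH-5) − h(BH-10) = 52.10 − 50.98 = 1.12 m.
Vertical separation Δz = 48.36 − 11.54 = 36.82 m.
|i_v| = |Δh| / Δz = 1.12 / 36.82 = 0.0304.
Head is higher in the shallow piezometer, so vertical flow is downward (recharge condition).

|i_v| ≈ 0.0304; vertical flow is downward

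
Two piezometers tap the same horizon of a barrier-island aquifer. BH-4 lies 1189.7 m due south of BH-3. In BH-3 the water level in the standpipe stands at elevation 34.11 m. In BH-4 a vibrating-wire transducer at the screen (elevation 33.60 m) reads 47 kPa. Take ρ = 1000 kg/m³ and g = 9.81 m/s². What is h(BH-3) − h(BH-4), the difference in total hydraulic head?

Δh ≈ -4.28 m

Total head at BH-3: h = 34.11 m (water level in the piezometer is the total head).
Pressure head at BH-4: ψ = P/(ρg) = 47×1000 / (1000 × 9.81) = 4.79 m.
Total head at BH-4: h = z + ψ = 33.60 + 4.79 = 38.39 m.
Head difference: h(BH-3) − h(BH-4) = 34.11 − 38.39 = -4.28 m.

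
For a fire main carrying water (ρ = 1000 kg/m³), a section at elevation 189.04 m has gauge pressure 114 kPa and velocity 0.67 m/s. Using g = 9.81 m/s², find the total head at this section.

h ≈ 200.68 m

Pressure head ψ = P/(ρg) = 114×1000 / (1000 × 9.81) = 11.62 m.
Velocity head = v²/(2g) = 0.67² / (2 × 9.81) = 0.023 m.
h = z + ψ + v²/(2g) = 189.04 + 11.62 + 0.023 = 200.68 m.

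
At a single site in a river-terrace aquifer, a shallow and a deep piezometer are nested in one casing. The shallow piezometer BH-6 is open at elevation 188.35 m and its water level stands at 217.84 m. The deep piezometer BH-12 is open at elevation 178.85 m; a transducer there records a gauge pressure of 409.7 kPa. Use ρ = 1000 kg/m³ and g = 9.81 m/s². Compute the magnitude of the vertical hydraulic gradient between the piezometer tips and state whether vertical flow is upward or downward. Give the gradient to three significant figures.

|i_v| ≈ 0.292; vertical flow is upward

Total head at BH-6: h = 217.84 m (water level in the standpipe).
Pressure head at BH-12: ψ = P/(ρg) = 409.7×1000 / (1000 × 9.81) = 41.76 m.
Total head at BH-12: h = z + ψ = 178.85 + 41.76 = 220.61 m.
Δh = h(BH-6) − h(BH-12) = 217.84 − 220.61 = -2.77 m.
Vertical separation Δz = 188.35 − 178.85 = 9.50 m.
|i_v| = |Δh| / Δz = 2.77 / 9.50 = 0.292.
Head is higher in the deep piezometer, so vertical flow is upward (discharge condition).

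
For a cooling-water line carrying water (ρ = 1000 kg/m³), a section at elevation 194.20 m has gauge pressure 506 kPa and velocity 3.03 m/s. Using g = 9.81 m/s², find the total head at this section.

Pressure head ψ = P/(ρg) = 506×1000 / (1000 × 9.81) = 51.58 m.
Velocity head = v²/(2g) = 3.03² / (2 × 9.81) = 0.468 m.
h = z + ψ + v²/(2g) = 194.20 + 51.58 + 0.468 = 246.25 m.

h ≈ 246.25 m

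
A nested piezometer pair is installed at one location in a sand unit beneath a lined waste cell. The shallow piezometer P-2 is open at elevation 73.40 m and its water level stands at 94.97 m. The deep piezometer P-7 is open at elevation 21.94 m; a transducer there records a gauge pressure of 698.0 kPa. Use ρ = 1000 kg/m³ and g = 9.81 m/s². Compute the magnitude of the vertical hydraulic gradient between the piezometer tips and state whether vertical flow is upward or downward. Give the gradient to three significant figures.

|i_v| ≈ 0.0365; vertical flow is downward

Total head at P-2: h = 94.97 m (water level in the standpipe).
Pressure head at P-7: ψ = P/(ρg) = 698.0×1000 / (1000 × 9.81) = 71.15 m.
Total head at P-7: h = z + ψ = 21.94 + 71.15 = 93.09 m.
Δh = h(P-2) − h(P-7) = 94.97 − 93.09 = 1.88 m.
Vertical separation Δz = 73.40 − 21.94 = 51.46 m.
|i_v| = |Δh| / Δz = 1.88 / 51.46 = 0.0365.
Head is higher in the shallow piezometer, so vertical flow is downward (recharge condition).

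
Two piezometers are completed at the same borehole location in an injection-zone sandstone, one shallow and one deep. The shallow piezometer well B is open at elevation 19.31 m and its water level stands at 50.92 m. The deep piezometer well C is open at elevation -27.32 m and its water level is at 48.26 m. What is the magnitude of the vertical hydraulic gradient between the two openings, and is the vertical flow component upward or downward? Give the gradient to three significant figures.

|i_v| ≈ 0.0570; vertical flow is downward

Total head at well B: h = 50.92 m (water level in the standpipe).
Total head at well C: h = 48.26 m.
Δh = h(well B) − h(well C) = 50.92 − 48.26 = 2.66 m.
Vertical separation Δz = 19.31 − (-27.32) = 46.63 m.
|i_v| = |Δh| / Δz = 2.66 / 46.63 = 0.0570.
Head is higher in the shallow piezometer, so vertical flow is downward (recharge condition).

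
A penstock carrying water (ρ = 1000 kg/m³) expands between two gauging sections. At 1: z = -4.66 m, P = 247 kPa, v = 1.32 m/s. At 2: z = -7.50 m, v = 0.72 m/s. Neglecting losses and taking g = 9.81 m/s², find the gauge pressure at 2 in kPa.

P₂ ≈ 275 kPa

Pressure head at 1: ψ₁ = P₁/(ρg) = 247×1000 / (1000 × 9.81) = 25.18 m.
Velocity heads: v₁²/2g = 1.32²/19.62 = 0.089 m; v₂²/2g = 0.72²/19.62 = 0.026 m.
Total head H = z₁ + ψ₁ + v₁²/2g = -4.66 + 25.18 + 0.089 = 20.61 m.
ψ₂ = H − z₂ − v₂²/2g = 20.61 − (-7.50) − 0.026 = 28.08 m.
P₂ = ρgψ₂ = 1000 × 9.81 × 28.08 ≈ 275 kPa.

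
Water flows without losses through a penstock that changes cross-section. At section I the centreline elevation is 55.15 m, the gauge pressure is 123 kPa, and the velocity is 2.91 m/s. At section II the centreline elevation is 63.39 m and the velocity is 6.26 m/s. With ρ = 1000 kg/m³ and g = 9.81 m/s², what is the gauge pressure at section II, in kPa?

P₂ ≈ 26.8 kPa

Pressure head at I: ψ₁ = P₁/(ρg) = 123×1000 / (1000 × 9.81) = 12.54 m.
Velocity heads: v₁²/2g = 2.91²/19.62 = 0.432 m; v₂²/2g = 6.26²/19.62 = 1.997 m.
Total head H = z₁ + ψ₁ + v₁²/2g = 55.15 + 12.54 + 0.432 = 68.12 m.
ψ₂ = H − z₂ − v₂²/2g = 68.12 − 63.39 − 1.997 = 2.73 m.
P₂ = ρgψ₂ = 1000 × 9.81 × 2.73 ≈ 26.8 kPa.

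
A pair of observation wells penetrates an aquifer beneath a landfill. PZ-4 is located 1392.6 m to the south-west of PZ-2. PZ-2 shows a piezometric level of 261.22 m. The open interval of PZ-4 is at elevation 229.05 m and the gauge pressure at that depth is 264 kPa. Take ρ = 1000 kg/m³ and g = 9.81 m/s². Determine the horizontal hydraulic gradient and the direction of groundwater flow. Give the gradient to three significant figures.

Total head at PZ-2: h = 261.22 m (water level in the piezometer is the total head).
Pressure head at PZ-4: ψ = P/(ρg) = 264×1000 / (1000 × 9.81) = 26.91 m.
Total head at PZ-4: h = z + ψ = 229.05 + 26.91 = 255.96 m.
Head difference: h(PZ-2) − h(PZ-4) = 261.22 − 255.96 = 5.26 m.
Hydraulic gradient: i = |Δh| / L = 5.26 / 1392.6 = 0.00378.
Flow is from higher to lower head: from PZ-2 toward PZ-4, i.e. toward the south-west.

i ≈ 0.00378; groundwater flows toward the south-west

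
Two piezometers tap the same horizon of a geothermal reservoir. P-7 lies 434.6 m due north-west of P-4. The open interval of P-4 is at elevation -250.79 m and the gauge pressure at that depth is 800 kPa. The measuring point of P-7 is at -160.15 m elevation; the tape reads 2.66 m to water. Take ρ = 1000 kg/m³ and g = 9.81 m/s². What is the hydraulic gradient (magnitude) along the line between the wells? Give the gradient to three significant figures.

Pressure head at P-4: ψ = P/(ρg) = 800×1000 / (1000 × 9.81) = 81.55 m.
Total head at P-4: h = z + ψ = -250.79 + 81.55 = -169.24 m.
Total head at P-7: h = -160.15 − 2.66 = -162.81 m.
Head difference: h(P-4) − h(P-7) = -169.24 − (-162.81) = -6.43 m.
Hydraulic gradient: i = |Δh| / L = 6.43 / 434.6 = 0.0148.

i ≈ 0.0148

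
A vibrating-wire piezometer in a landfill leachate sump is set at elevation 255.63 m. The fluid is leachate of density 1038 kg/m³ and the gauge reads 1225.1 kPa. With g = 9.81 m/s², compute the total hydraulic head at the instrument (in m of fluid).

ψ = P/(ρg) = 1225.1×1000 / (1038 × 9.81) = 120.31 m.
h = z + ψ = 255.63 + 120.31 = 375.94 m.

h ≈ 375.94 m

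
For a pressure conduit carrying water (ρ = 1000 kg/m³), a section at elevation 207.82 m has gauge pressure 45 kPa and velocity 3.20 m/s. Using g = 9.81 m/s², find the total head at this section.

Pressure head ψ = P/(ρg) = 45×1000 / (1000 × 9.81) = 4.59 m.
Velocity head = v²/(2g) = 3.20² / (2 × 9.81) = 0.522 m.
h = z + ψ + v²/(2g) = 207.82 + 4.59 + 0.522 = 212.93 m.

h ≈ 212.93 m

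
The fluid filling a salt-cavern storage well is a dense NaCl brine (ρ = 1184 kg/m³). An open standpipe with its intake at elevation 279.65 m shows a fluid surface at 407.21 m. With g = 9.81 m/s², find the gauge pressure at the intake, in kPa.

P ≈ 1480 kPa

Pressure head ψ = h − z = 407.21 − 279.65 = 127.56 m.
P = ρgψ = 1184 × 9.81 × 127.56 = 1481615 Pa ≈ 1480 kPa.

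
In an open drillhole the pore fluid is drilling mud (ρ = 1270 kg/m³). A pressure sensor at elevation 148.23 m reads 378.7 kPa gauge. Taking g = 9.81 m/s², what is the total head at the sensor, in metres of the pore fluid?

h ≈ 178.63 m

ψ = P/(ρg) = 378.7×1000 / (1270 × 9.81) = 30.40 m.
h = z + ψ = 148.23 + 30.40 = 178.63 m.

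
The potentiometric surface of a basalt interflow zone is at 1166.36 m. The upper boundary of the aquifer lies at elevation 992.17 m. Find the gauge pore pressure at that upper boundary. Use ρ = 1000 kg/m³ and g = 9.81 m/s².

Pressure head at the aquifer top: ψ = h − z = 1166.36 − 992.17 = 174.19 m.
P = ρgψ = 1000 × 9.81 × 174.19 = 1708804 Pa ≈ 1710 kPa.

P ≈ 1710 kPa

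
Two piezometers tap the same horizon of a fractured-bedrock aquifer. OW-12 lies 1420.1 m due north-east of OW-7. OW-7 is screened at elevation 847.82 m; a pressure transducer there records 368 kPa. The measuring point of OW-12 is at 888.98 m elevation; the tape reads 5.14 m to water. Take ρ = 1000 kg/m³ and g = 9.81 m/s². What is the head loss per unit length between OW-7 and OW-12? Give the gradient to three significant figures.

Pressure head at OW-7: ψ = P/(ρg) = 368×1000 / (1000 × 9.81) = 37.51 m.
Total head at OW-7: h = z + ψ = 847.82 + 37.51 = 885.33 m.
Total head at OW-12: h = 888.98 − 5.14 = 883.84 m.
Head difference: h(OW-7) − h(OW-12) = 885.33 − 883.84 = 1.49 m.
Hydraulic gradient: i = |Δh| / L = 1.49 / 1420.1 = 0.00105.

i ≈ 0.00105 m/m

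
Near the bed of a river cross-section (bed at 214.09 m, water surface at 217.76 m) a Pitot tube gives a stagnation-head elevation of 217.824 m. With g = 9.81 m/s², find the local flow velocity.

v ≈ 1.12 m/s

Near the bed, under hydrostatic conditions, the piezometric head (z + ψ) equals the free-surface elevation, 217.76 m.
Velocity head = total − piezometric = 217.824 − 217.76 = 0.064 m.
v = √(2g·h_v) = √(2 × 9.81 × 0.064) = 1.12 m/s.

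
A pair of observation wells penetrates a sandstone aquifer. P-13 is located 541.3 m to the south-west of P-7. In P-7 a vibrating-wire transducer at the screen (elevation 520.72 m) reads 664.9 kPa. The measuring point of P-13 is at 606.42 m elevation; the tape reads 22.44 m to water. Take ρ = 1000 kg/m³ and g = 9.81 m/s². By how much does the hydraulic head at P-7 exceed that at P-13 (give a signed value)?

Δh ≈ 4.52 m

Pressure head at P-7: ψ = P/(ρg) = 664.9×1000 / (1000 × 9.81) = 67.78 m.
Total head at P-7: h = z + ψ = 520.72 + 67.78 = 588.50 m.
Total head at P-13: h = 606.42 − 22.44 = 583.98 m.
Head difference: h(P-7) − h(P-13) = 588.50 − 583.98 = 4.52 m.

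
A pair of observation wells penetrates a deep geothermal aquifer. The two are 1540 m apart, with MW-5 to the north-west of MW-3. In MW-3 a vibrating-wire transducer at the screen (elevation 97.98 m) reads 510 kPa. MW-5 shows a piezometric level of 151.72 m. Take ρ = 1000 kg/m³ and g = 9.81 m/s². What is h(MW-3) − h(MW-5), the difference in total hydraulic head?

Δh ≈ -1.75 m

Pressure head at MW-3: ψ = P/(ρg) = 510×1000 / (1000 × 9.81) = 51.99 m.
Total head at MW-3: h = z + ψ = 97.98 + 51.99 = 149.97 m.
Total head at MW-5: h = 151.72 m (water level in the piezometer is the total head).
Head difference: h(MW-3) − h(MW-5) = 149.97 − 151.72 = -1.75 m.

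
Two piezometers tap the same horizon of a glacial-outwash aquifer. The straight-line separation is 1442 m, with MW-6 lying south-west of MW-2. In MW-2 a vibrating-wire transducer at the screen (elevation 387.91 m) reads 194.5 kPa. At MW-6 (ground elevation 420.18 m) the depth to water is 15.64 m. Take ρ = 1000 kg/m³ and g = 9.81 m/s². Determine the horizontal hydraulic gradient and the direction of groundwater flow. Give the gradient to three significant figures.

i ≈ 0.00222; groundwater flows toward the south-west

Pressure head at MW-2: ψ = P/(ρg) = 194.5×1000 / (1000 × 9.81) = 19.83 m.
Total head at MW-2: h = z + ψ = 387.91 + 19.83 = 407.74 m.
Total head at MW-6: h = 420.18 − 15.64 = 404.54 m.
Head difference: h(MW-2) − h(MW-6) = 407.74 − 404.54 = 3.20 m.
Hydraulic gradient: i = |Δh| / L = 3.20 / 1442 = 0.00222.
Flow is from higher to lower head: from MW-2 toward MW-6, i.e. toward the south-west.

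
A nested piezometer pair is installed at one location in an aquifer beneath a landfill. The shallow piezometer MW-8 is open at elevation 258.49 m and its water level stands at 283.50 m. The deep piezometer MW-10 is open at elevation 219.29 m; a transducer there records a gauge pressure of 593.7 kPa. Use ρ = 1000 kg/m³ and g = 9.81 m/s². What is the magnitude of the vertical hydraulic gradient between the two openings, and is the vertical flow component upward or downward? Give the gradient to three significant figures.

Total head at MW-8: h = 283.50 m (water level in the standpipe).
Pressure head at MW-10: ψ = P/(ρg) = 593.7×1000 / (1000 × 9.81) = 60.52 m.
Total head at MW-10: h = z + ψ = 219.29 + 60.52 = 279.81 m.
Δh = h(MW-8) − h(MW-10) = 283.50 − 279.81 = 3.69 m.
Vertical separation Δz = 258.49 − 219.29 = 39.20 m.
|i_v| = |Δh| / Δz = 3.69 / 39.20 = 0.0941.
Head is higher in the shallow piezometer, so vertical flow is downward (recharge condition).

|i_v| ≈ 0.0941; vertical flow is downward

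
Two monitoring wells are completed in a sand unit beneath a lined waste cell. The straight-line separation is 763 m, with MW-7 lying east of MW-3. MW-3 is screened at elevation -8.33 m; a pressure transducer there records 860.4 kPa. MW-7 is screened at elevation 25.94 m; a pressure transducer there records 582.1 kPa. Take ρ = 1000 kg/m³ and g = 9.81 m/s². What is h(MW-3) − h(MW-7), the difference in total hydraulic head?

Pressure head at MW-3: ψ = P/(ρg) = 860.4×1000 / (1000 × 9.81) = 87.71 m.
Total head at MW-3: h = z + ψ = -8.33 + 87.71 = 79.38 m.
Pressure head at MW-7: ψ = P/(ρg) = 582.1×1000 / (1000 × 9.81) = 59.34 m.
Total head at MW-7: h = z + ψ = 25.94 + 59.34 = 85.28 m.
Head difference: h(MW-3) − h(MW-7) = 79.38 − 85.28 = -5.90 m.

Δh ≈ -5.90 m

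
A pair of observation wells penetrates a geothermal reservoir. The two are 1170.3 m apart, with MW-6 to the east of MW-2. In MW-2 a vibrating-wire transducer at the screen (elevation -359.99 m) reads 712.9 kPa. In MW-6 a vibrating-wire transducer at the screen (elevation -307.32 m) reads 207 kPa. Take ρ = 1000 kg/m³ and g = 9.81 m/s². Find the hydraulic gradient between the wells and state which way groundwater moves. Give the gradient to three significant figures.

i ≈ 0.000940; groundwater flows toward the west

Pressure head at MW-2: ψ = P/(ρg) = 712.9×1000 / (1000 × 9.81) = 72.67 m.
Total head at MW-2: h = z + ψ = -359.99 + 72.67 = -287.32 m.
Pressure head at MW-6: ψ = P/(ρg) = 207×1000 / (1000 × 9.81) = 21.10 m.
Total head at MW-6: h = z + ψ = -307.32 + 21.10 = -286.22 m.
Head difference: h(MW-2) − h(MW-6) = -287.32 − (-286.22) = -1.10 m.
Hydraulic gradient: i = |Δh| / L = 1.10 / 1170.3 = 0.000940.
Flow is from higher to lower head: from MW-6 toward MW-2, i.e. toward the west.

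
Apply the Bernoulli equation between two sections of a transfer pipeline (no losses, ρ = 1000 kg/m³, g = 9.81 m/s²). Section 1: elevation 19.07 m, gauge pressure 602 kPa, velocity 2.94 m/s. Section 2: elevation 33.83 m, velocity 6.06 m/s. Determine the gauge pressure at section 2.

Pressure head at 1: ψ₁ = P₁/(ρg) = 602×1000 / (1000 × 9.81) = 61.37 m.
Velocity heads: v₁²/2g = 2.94²/19.62 = 0.441 m; v₂²/2g = 6.06²/19.62 = 1.872 m.
Total head H = z₁ + ψ₁ + v₁²/2g = 19.07 + 61.37 + 0.441 = 80.88 m.
ψ₂ = H − z₂ − v₂²/2g = 80.88 − 33.83 − 1.872 = 45.18 m.
P₂ = ρgψ₂ = 1000 × 9.81 × 45.18 ≈ 443 kPa.

P₂ ≈ 443 kPa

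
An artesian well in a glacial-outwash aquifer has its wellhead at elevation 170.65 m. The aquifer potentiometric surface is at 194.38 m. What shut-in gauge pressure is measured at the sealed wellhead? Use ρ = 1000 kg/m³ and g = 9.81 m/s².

P ≈ 233 kPa

Head above the cap: Δh = 194.38 − 170.65 = 23.73 m.
P = ρgΔh = 1000 × 9.81 × 23.73 = 232791 Pa ≈ 233 kPa.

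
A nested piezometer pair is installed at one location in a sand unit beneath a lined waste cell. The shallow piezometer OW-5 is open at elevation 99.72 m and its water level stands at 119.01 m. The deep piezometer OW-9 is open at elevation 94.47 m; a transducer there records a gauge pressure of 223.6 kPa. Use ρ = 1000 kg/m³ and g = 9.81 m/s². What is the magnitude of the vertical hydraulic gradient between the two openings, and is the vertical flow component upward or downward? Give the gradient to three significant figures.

|i_v| ≈ 0.333; vertical flow is downward

Total head at OW-5: h = 119.01 m (water level in the standpipe).
Pressure head at OW-9: ψ = P/(ρg) = 223.6×1000 / (1000 × 9.81) = 22.79 m.
Total head at OW-9: h = z + ψ = 94.47 + 22.79 = 117.26 m.
Δh = h(OW-5) − h(OW-9) = 119.01 − 117.26 = 1.75 m.
Vertical separation Δz = 99.72 − 94.47 = 5.25 m.
|i_v| = |Δh| / Δz = 1.75 / 5.25 = 0.333.
Head is higher in the shallow piezometer, so vertical flow is downward (recharge condition).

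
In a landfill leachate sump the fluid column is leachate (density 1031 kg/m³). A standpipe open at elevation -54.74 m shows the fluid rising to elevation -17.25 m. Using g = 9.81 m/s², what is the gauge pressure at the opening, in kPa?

P ≈ 379 kPa

Pressure head ψ = h − z = -17.25 − (-54.74) = 37.49 m.
P = ρgψ = 1031 × 9.81 × 37.49 = 379178 Pa ≈ 379 kPa.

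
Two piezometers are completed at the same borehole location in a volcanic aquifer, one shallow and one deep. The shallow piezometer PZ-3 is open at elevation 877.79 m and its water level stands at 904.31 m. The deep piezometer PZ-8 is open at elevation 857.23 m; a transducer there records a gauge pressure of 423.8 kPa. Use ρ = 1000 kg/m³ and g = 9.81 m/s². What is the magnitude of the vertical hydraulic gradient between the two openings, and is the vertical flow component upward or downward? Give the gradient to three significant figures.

|i_v| ≈ 0.189; vertical flow is downward

Total head at PZ-3: h = 904.31 m (water level in the standpipe).
Pressure head at PZ-8: ψ = P/(ρg) = 423.8×1000 / (1000 × 9.81) = 43.20 m.
Total head at PZ-8: h = z + ψ = 857.23 + 43.20 = 900.43 m.
Δh = h(PZ-3) − h(PZ-8) = 904.31 − 900.43 = 3.88 m.
Vertical separation Δz = 877.79 − 857.23 = 20.56 m.
|i_v| = |Δh| / Δz = 3.88 / 20.56 = 0.189.
Head is higher in the shallow piezometer, so vertical flow is downward (recharge condition).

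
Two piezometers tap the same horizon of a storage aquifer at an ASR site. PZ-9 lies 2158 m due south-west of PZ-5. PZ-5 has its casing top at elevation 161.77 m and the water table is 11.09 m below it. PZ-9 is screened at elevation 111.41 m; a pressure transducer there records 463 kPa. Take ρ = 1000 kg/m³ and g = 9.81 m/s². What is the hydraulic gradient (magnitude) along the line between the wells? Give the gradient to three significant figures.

Total head at PZ-5: h = 161.77 − 11.09 = 150.68 m.
Pressure head at PZ-9: ψ = P/(ρg) = 463×1000 / (1000 × 9.81) = 47.20 m.
Total head at PZ-9: h = z + ψ = 111.41 + 47.20 = 158.61 m.
Head difference: h(PZ-5) − h(PZ-9) = 150.68 − 158.61 = -7.93 m.
Hydraulic gradient: i = |Δh| / L = 7.93 / 2158 = 0.00367.

i ≈ 0.00367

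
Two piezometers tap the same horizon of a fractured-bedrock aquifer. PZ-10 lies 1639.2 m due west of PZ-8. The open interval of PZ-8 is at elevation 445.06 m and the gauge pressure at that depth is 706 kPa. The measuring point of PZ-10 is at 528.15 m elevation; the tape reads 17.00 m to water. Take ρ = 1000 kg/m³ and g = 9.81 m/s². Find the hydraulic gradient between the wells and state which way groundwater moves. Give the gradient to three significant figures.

i ≈ 0.00359; groundwater flows toward the west

Pressure head at PZ-8: ψ = P/(ρg) = 706×1000 / (1000 × 9.81) = 71.97 m.
Total head at PZ-8: h = z + ψ = 445.06 + 71.97 = 517.03 m.
Total head at PZ-10: h = 528.15 − 17.00 = 511.15 m.
Head difference: h(PZ-8) − h(PZ-10) = 517.03 − 511.15 = 5.88 m.
Hydraulic gradient: i = |Δh| / L = 5.88 / 1639.2 = 0.00359.
Flow is from higher to lower head: from PZ-8 toward PZ-10, i.e. toward the west.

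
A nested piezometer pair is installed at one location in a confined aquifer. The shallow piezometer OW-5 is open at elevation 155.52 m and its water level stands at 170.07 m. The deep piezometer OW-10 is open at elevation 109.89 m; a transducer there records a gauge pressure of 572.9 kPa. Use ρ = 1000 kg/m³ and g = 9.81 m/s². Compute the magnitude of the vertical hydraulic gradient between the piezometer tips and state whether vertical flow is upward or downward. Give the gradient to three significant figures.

Total head at OW-5: h = 170.07 m (water level in the standpipe).
Pressure head at OW-10: ψ = P/(ρg) = 572.9×1000 / (1000 × 9.81) = 58.40 m.
Total head at OW-10: h = z + ψ = 109.89 + 58.40 = 168.29 m.
Δh = h(OW-5) − h(OW-10) = 170.07 − 168.29 = 1.78 m.
Vertical separation Δz = 155.52 − 109.89 = 45.63 m.
|i_v| = |Δh| / Δz = 1.78 / 45.63 = 0.0390.
Head is higher in the shallow piezometer, so vertical flow is downward (recharge condition).

|i_v| ≈ 0.0390; vertical flow is downward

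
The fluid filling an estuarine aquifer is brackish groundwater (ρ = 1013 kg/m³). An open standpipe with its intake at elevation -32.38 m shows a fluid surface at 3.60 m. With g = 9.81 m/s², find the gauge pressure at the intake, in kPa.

Pressure head ψ = h − z = 3.60 − (-32.38) = 35.98 m.
P = ρgψ = 1013 × 9.81 × 35.98 = 357552 Pa ≈ 358 kPa.

P ≈ 358 kPa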